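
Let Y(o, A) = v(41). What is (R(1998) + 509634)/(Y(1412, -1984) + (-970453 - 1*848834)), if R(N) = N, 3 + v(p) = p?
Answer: -511632/1819249 ≈ -0.28123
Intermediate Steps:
v(p) = -3 + p
Y(o, A) = 38 (Y(o, A) = -3 + 41 = 38)
(R(1998) + 509634)/(Y(1412, -1984) + (-970453 - 1*848834)) = (1998 + 509634)/(38 + (-970453 - 1*848834)) = 511632/(38 + (-970453 - 848834)) = 511632/(38 - 1819287) = 511632/(-1819249) = 511632*(-1/1819249) = -511632/1819249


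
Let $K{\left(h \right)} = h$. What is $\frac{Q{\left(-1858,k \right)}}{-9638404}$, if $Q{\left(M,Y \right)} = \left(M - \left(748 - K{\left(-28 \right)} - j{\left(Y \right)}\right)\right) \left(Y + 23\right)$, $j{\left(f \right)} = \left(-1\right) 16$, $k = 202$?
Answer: $\frac{298125}{4819202} \approx 0.061862$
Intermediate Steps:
$j{\left(f \right)} = -16$
$Q{\left(M,Y \right)} = \left(-792 + M\right) \left(23 + Y\right)$ ($Q{\left(M,Y \right)} = \left(M - 792\right) \left(Y + 23\right) = \left(M - 792\right) \left(23 + Y\right) = \left(-792 + M\right) \left(23 + Y\right)$)
$\frac{Q{\left(-1858,k \right)}}{-9638404} = \frac{-18216 - 159984 + 23 \left(-1858\right) - 375316}{-9638404} = \left(-18216 - 159984 - 42734 - 375316\right) \left(- \frac{1}{9638404}\right) = \left(-596250\right) \left(- \frac{1}{9638404}\right) = \frac{298125}{4819202}$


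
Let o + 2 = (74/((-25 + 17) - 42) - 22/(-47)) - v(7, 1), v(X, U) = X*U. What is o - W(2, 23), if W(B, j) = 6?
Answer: -18814/1175 ≈ -16.012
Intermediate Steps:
v(X, U) = U*X
o = -11764/1175 (o = -2 + ((74/((-25 + 17) - 42) - 22/(-47)) - 7) = -2 + ((74/(-8 - 42) - 22*(-1/47)) - 1*7) = -2 + ((74/(-50) + 22/47) - 7) = -2 + ((74*(-1/50) + 22/47) - 7) = -2 + ((-37/25 + 22/47) - 7) = -2 + (-1189/1175 - 7) = -2 - 9414/1175 = -11764/1175 ≈ -10.012)
o - W(2, 23) = -11764/1175 - 1*6 = -11764/1175 - 6 = -18814/1175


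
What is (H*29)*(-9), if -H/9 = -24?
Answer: -56376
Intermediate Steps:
H = 216 (H = -9*(-24) = 216)
(H*29)*(-9) = (216*29)*(-9) = 6264*(-9) = -56376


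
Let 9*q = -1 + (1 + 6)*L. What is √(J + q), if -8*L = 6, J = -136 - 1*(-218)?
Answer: √2927/6 ≈ 9.0170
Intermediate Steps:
J = 82 (J = -136 + 218 = 82)
L = -¾ (L = -⅛*6 = -¾ ≈ -0.75000)
q = -25/36 (q = (-1 + (1 + 6)*(-¾))/9 = (-1 + 7*(-¾))/9 = (-1 - 21/4)/9 = (⅑)*(-25/4) = -25/36 ≈ -0.69444)
√(J + q) = √(82 - 25/36) = √(2927/36) = √2927/6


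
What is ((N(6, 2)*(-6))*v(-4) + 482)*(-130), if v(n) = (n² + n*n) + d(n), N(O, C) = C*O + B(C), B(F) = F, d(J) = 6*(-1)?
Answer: 221260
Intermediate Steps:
d(J) = -6
N(O, C) = C + C*O (N(O, C) = C*O + C = C + C*O)
v(n) = -6 + 2*n² (v(n) = (n² + n*n) - 6 = (n² + n²) - 6 = 2*n² - 6 = -6 + 2*n²)
((N(6, 2)*(-6))*v(-4) + 482)*(-130) = (((2*(1 + 6))*(-6))*(-6 + 2*(-4)²) + 482)*(-130) = (((2*7)*(-6))*(-6 + 2*16) + 482)*(-130) = ((14*(-6))*(-6 + 32) + 482)*(-130) = (-84*26 + 482)*(-130) = (-2184 + 482)*(-130) = -1702*(-130) = 221260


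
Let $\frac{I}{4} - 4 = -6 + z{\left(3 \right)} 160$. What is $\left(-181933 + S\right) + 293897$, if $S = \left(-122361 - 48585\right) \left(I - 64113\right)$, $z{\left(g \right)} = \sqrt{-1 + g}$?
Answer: $10961340430 - 109405440 \sqrt{2} \approx 1.0807 \cdot 10^{10}$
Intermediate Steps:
$I = -8 + 640 \sqrt{2}$ ($I = 16 + 4 \left(-6 + \sqrt{-1 + 3} \cdot 160\right) = 16 + 4 \left(-6 + \sqrt{2} \cdot 160\right) = 16 + 4 \left(-6 + 160 \sqrt{2}\right) = 16 - \left(24 - 640 \sqrt{2}\right) = -8 + 640 \sqrt{2} \approx 897.1$)
$S = 10961228466 - 109405440 \sqrt{2}$ ($S = \left(-122361 - 48585\right) \left(\left(-8 + 640 \sqrt{2}\right) - 64113\right) = - 170946 \left(-64121 + 640 \sqrt{2}\right) = 10961228466 - 109405440 \sqrt{2} \approx 1.0807 \cdot 10^{10}$)
$\left(-181933 + S\right) + 293897 = \left(-181933 + \left(10961228466 - 109405440 \sqrt{2}\right)\right) + 293897 = \left(10961046533 - 109405440 \sqrt{2}\right) + 293897 = 10961340430 - 109405440 \sqrt{2}$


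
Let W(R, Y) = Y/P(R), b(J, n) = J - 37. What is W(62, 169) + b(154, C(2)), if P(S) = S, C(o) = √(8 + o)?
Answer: 7423/62 ≈ 119.73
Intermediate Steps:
b(J, n) = -37 + J
W(R, Y) = Y/R
W(62, 169) + b(154, C(2)) = 169/62 + (-37 + 154) = 169*(1/62) + 117 = 169/62 + 117 = 7423/62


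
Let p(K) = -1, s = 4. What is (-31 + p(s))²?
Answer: 1024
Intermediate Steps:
(-31 + p(s))² = (-31 - 1)² = (-32)² = 1024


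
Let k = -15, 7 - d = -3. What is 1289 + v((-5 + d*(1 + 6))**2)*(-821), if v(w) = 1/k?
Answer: 20156/15 ≈ 1343.7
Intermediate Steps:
d = 10 (d = 7 - 1*(-3) = 7 + 3 = 10)
v(w) = -1/15 (v(w) = 1/(-15) = -1/15)
1289 + v((-5 + d*(1 + 6))**2)*(-821) = 1289 - 1/15*(-821) = 1289 + 821/15 = 20156/15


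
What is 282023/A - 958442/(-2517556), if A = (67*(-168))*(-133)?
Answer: 76601513393/134603649096 ≈ 0.56909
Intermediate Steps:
A = 1497048 (A = -11256*(-133) = 1497048)
282023/A - 958442/(-2517556) = 282023/1497048 - 958442/(-2517556) = 282023*(1/1497048) - 958442*(-1/2517556) = 40289/213864 + 479221/1258778 = 76601513393/134603649096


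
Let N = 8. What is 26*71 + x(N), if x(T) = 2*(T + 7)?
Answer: 1876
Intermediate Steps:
x(T) = 14 + 2*T (x(T) = 2*(7 + T) = 14 + 2*T)
26*71 + x(N) = 26*71 + (14 + 2*8) = 1846 + (14 + 16) = 1846 + 30 = 1876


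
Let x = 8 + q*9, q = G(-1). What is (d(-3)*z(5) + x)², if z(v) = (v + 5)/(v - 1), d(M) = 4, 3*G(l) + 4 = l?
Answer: 9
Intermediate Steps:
G(l) = -4/3 + l/3
q = -5/3 (q = -4/3 + (⅓)*(-1) = -4/3 - ⅓ = -5/3 ≈ -1.6667)
z(v) = (5 + v)/(-1 + v)
x = -7 (x = 8 - 5/3*9 = 8 - 15 = -7)
(d(-3)*z(5) + x)² = (4*((5 + 5)/(-1 + 5)) - 7)² = (4*(10/4) - 7)² = (4*((¼)*10) - 7)² = (4*(5/2) - 7)² = (10 - 7)² = 3² = 9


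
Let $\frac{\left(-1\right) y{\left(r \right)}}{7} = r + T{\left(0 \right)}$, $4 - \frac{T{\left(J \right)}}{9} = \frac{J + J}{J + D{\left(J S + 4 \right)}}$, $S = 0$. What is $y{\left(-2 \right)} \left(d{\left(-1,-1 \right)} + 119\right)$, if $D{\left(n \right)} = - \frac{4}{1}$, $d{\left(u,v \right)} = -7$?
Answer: $-26656$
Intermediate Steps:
$D{\left(n \right)} = -4$ ($D{\left(n \right)} = \left(-4\right) 1 = -4$)
$T{\left(J \right)} = 36 - \frac{18 J}{-4 + J}$ ($T{\left(J \right)} = 36 - 9 \frac{J + J}{J - 4} = 36 - 9 \frac{2 J}{-4 + J} = 36 - \frac{18 J}{-4 + J}$)
$y{\left(r \right)} = -252 - 7 r$ ($y{\left(r \right)} = - 7 \left(r + \frac{18 \left(-8 + 0\right)}{-4 + 0}\right) = - 7 \left(r + 18 \frac{1}{-4} \left(-8\right)\right) = - 7 \left(r + 18 \left(- \frac{1}{4}\right) \left(-8\right)\right) = - 7 \left(r + 36\right) = - 7 \left(36 + r\right) = -252 - 7 r$)
$y{\left(-2 \right)} \left(d{\left(-1,-1 \right)} + 119\right) = \left(-252 - -14\right) \left(-7 + 119\right) = \left(-252 + 14\right) 112 = \left(-238\right) 112 = -26656$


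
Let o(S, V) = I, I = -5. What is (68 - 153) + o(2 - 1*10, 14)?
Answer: -90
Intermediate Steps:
o(S, V) = -5
(68 - 153) + o(2 - 1*10, 14) = (68 - 153) - 5 = -85 - 5 = -90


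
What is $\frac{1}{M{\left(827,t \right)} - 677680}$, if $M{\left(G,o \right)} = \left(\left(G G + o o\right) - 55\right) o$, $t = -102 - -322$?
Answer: $\frac{1}{160422600} \approx 6.2335 \cdot 10^{-9}$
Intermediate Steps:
$t = 220$ ($t = -102 + 322 = 220$)
$M{\left(G,o \right)} = o \left(-55 + G^{2} + o^{2}\right)$ ($M{\left(G,o \right)} = \left(\left(G^{2} + o^{2}\right) - 55\right) o = \left(-55 + G^{2} + o^{2}\right) o = o \left(-55 + G^{2} + o^{2}\right)$)
$\frac{1}{M{\left(827,t \right)} - 677680} = \frac{1}{220 \left(-55 + 827^{2} + 220^{2}\right) - 677680} = \frac{1}{220 \left(-55 + 683929 + 48400\right) - 677680} = \frac{1}{220 \cdot 732274 - 677680} = \frac{1}{161100280 - 677680} = \frac{1}{160422600}$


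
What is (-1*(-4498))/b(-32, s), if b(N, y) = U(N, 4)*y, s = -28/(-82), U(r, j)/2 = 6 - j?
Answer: 92209/28 ≈ 3293.2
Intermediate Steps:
U(r, j) = 12 - 2*j (U(r, j) = 2*(6 - j) = 12 - 2*j)
s = 14/41 (s = -28*(-1/82) = 14/41 ≈ 0.34146)
b(N, y) = 4*y (b(N, y) = (12 - 2*4)*y = (12 - 8)*y = 4*y)
(-1*(-4498))/b(-32, s) = (-1*(-4498))/((4*(14/41))) = 4498/(56/41) = 4498*(41/56) = 92209/28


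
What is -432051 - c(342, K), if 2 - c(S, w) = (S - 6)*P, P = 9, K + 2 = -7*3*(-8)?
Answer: -429029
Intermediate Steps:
K = 166 (K = -2 - 7*3*(-8) = -2 - 21*(-8) = -2 + 168 = 166)
c(S, w) = 56 - 9*S (c(S, w) = 2 - (S - 6)*9 = 2 - (-6 + S)*9 = 2 - (-54 + 9*S) = 2 + (54 - 9*S) = 56 - 9*S)
-432051 - c(342, K) = -432051 - (56 - 9*342) = -432051 - (56 - 3078) = -432051 - 1*(-3022) = -432051 + 3022 = -429029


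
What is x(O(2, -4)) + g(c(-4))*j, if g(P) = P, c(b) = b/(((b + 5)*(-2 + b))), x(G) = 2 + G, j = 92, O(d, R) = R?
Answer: 178/3 ≈ 59.333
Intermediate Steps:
c(b) = b/((-2 + b)*(5 + b)) (c(b) = b/(((5 + b)*(-2 + b))) = b/(((-2 + b)*(5 + b))) = b*(1/((-2 + b)*(5 + b))) = b/((-2 + b)*(5 + b)))
x(O(2, -4)) + g(c(-4))*j = (2 - 4) - 4/(-10 + (-4)² + 3*(-4))*92 = -2 - 4/(-10 + 16 - 12)*92 = -2 - 4/(-6)*92 = -2 - 4*(-⅙)*92 = -2 + (⅔)*92 = -2 + 184/3 = 178/3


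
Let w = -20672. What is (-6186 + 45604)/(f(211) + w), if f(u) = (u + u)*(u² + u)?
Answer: 19709/9428116 ≈ 0.0020905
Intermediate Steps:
f(u) = 2*u*(u + u²) (f(u) = (2*u)*(u + u²) = 2*u*(u + u²))
(-6186 + 45604)/(f(211) + w) = (-6186 + 45604)/(2*211²*(1 + 211) - 20672) = 39418/(2*44521*212 - 20672) = 39418/(18876904 - 20672) = 39418/18856232 = 39418*(1/18856232) = 19709/9428116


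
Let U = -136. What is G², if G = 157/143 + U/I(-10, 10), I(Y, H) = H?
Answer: 79905721/511225 ≈ 156.30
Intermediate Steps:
G = -8939/715 (G = 157/143 - 136/10 = 157*(1/143) - 136*⅒ = 157/143 - 68/5 = -8939/715 ≈ -12.502)
G² = (-8939/715)² = 79905721/511225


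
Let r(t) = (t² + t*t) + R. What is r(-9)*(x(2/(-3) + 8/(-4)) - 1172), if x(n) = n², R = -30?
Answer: -461296/3 ≈ -1.5377e+5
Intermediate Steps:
r(t) = -30 + 2*t² (r(t) = (t² + t*t) - 30 = (t² + t²) - 30 = 2*t² - 30 = -30 + 2*t²)
r(-9)*(x(2/(-3) + 8/(-4)) - 1172) = (-30 + 2*(-9)²)*((2/(-3) + 8/(-4))² - 1172) = (-30 + 2*81)*((2*(-⅓) + 8*(-¼))² - 1172) = (-30 + 162)*((-⅔ - 2)² - 1172) = 132*((-8/3)² - 1172) = 132*(64/9 - 1172) = 132*(-10484/9) = -461296/3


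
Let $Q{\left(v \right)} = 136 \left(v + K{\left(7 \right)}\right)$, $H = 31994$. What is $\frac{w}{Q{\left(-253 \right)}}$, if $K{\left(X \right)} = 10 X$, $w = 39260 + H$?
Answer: $- \frac{35627}{12444} \approx -2.863$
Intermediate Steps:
$w = 71254$ ($w = 39260 + 31994 = 71254$)
$Q{\left(v \right)} = 9520 + 136 v$ ($Q{\left(v \right)} = 136 \left(v + 10 \cdot 7\right) = 136 \left(v + 70\right) = 136 \left(70 + v\right) = 9520 + 136 v$)
$\frac{w}{Q{\left(-253 \right)}} = \frac{71254}{9520 + 136 \left(-253\right)} = \frac{71254}{9520 - 34408} = \frac{71254}{-24888} = 71254 \left(- \frac{1}{24888}\right) = - \frac{35627}{12444}$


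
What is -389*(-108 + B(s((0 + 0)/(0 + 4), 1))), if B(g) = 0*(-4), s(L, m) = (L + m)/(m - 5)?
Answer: 42012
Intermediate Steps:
s(L, m) = (L + m)/(-5 + m)
B(g) = 0
-389*(-108 + B(s((0 + 0)/(0 + 4), 1))) = -389*(-108 + 0) = -389*(-108) = 42012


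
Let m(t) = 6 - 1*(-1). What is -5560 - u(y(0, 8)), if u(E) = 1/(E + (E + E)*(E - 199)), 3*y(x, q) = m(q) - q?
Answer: -6633089/1193 ≈ -5560.0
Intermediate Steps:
m(t) = 7 (m(t) = 6 + 1 = 7)
y(x, q) = 7/3 - q/3 (y(x, q) = (7 - q)/3 = 7/3 - q/3)
u(E) = 1/(E + 2*E*(-199 + E)) (u(E) = 1/(E + (2*E)*(-199 + E)) = 1/(E + 2*E*(-199 + E)))
-5560 - u(y(0, 8)) = -5560 - 1/((7/3 - ⅓*8)*(-397 + 2*(7/3 - ⅓*8))) = -5560 - 1/((7/3 - 8/3)*(-397 + 2*(7/3 - 8/3))) = -5560 - 1/((-⅓)*(-397 + 2*(-⅓))) = -5560 - (-3)/(-397 - ⅔) = -5560 - (-3)/(-1193/3) = -5560 - (-3)*(-3)/1193 = -5560 - 1*9/1193 = -5560 - 9/1193 = -6633089/1193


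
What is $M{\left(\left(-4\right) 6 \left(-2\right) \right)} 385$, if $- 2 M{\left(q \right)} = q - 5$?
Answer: $- \frac{16555}{2} \approx -8277.5$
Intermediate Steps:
$M{\left(q \right)} = \frac{5}{2} - \frac{q}{2}$ ($M{\left(q \right)} = - \frac{q - 5}{2} = - \frac{-5 + q}{2} = \frac{5}{2} - \frac{q}{2}$)
$M{\left(\left(-4\right) 6 \left(-2\right) \right)} 385 = \left(\frac{5}{2} - \frac{\left(-4\right) 6 \left(-2\right)}{2}\right) 385 = \left(\frac{5}{2} - \frac{\left(-24\right) \left(-2\right)}{2}\right) 385 = \left(\frac{5}{2} - 24\right) 385 = \left(- \frac{43}{2}\right) 385 = - \frac{16555}{2}$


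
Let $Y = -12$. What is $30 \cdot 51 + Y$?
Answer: $1518$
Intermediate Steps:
$30 \cdot 51 + Y = 30 \cdot 51 - 12 = 1530 - 12 = 1518$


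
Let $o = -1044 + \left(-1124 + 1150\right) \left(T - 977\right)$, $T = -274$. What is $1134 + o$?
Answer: $-32436$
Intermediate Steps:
$o = -33570$ ($o = -1044 + \left(-1124 + 1150\right) \left(-274 - 977\right) = -1044 + 26 \left(-1251\right) = -1044 - 32526 = -33570$)
$1134 + o = 1134 - 33570 = -32436$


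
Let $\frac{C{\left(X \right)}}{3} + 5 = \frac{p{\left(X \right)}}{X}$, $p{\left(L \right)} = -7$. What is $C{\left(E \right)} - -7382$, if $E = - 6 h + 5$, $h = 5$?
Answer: $\frac{184196}{25} \approx 7367.8$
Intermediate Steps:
$E = -25$ ($E = \left(-6\right) 5 + 5 = -30 + 5 = -25$)
$C{\left(X \right)} = -15 - \frac{21}{X}$ ($C{\left(X \right)} = -15 + 3 \left(- \frac{7}{X}\right) = -15 - \frac{21}{X}$)
$C{\left(E \right)} - -7382 = \left(-15 - \frac{21}{-25}\right) - -7382 = \left(-15 - - \frac{21}{25}\right) + 7382 = \left(-15 + \frac{21}{25}\right) + 7382 = - \frac{354}{25} + 7382 = \frac{184196}{25}$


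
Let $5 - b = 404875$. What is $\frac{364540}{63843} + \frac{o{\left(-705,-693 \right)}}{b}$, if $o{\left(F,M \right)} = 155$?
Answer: $\frac{29516282827}{5169623082} \approx 5.7096$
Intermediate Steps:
$b = -404870$ ($b = 5 - 404875 = -404870$)
$\frac{364540}{63843} + \frac{o{\left(-705,-693 \right)}}{b} = \frac{364540}{63843} + \frac{155}{-404870} = 364540 \cdot \frac{1}{63843} + 155 \left(- \frac{1}{404870}\right) = \frac{364540}{63843} - \frac{31}{80974} = \frac{29516282827}{5169623082}$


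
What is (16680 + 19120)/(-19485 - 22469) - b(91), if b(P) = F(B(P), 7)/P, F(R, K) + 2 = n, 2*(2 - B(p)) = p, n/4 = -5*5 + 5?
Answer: 91214/1908907 ≈ 0.047783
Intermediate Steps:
n = -80 (n = 4*(-5*5 + 5) = 4*(-25 + 5) = 4*(-20) = -80)
B(p) = 2 - p/2
F(R, K) = -82 (F(R, K) = -2 - 80 = -82)
b(P) = -82/P
(16680 + 19120)/(-19485 - 22469) - b(91) = (16680 + 19120)/(-19485 - 22469) - (-82)/91 = 35800/(-41954) - (-82)/91 = 35800*(-1/41954) - 1*(-82/91) = -17900/20977 + 82/91 = 91214/1908907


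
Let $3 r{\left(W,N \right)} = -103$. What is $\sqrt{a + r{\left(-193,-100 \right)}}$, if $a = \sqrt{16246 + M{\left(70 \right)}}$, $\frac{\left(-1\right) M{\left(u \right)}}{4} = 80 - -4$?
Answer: $\frac{\sqrt{-309 + 9 \sqrt{15910}}}{3} \approx 9.5813$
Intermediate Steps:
$M{\left(u \right)} = -336$ ($M{\left(u \right)} = - 4 \left(80 - -4\right) = - 4 \left(80 + 4\right) = \left(-4\right) 84 = -336$)
$r{\left(W,N \right)} = - \frac{103}{3}$ ($r{\left(W,N \right)} = \frac{1}{3} \left(-103\right) = - \frac{103}{3}$)
$a = \sqrt{15910}$ ($a = \sqrt{16246 - 336} = \sqrt{15910} \approx 126.13$)
$\sqrt{a + r{\left(-193,-100 \right)}} = \sqrt{\sqrt{15910} - \frac{103}{3}} = \sqrt{- \frac{103}{3} + \sqrt{15910}}$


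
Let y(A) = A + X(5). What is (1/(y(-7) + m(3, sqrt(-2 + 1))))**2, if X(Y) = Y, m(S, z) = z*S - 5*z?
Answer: -I/8 ≈ -0.125*I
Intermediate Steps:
m(S, z) = -5*z + S*z (m(S, z) = S*z - 5*z = -5*z + S*z)
y(A) = 5 + A (y(A) = A + 5 = 5 + A)
(1/(y(-7) + m(3, sqrt(-2 + 1))))**2 = (1/((5 - 7) + sqrt(-2 + 1)*(-5 + 3)))**2 = (1/(-2 + sqrt(-1)*(-2)))**2 = (1/(-2 + I*(-2)))**2 = (1/(-2 - 2*I))**2 = ((-2 + 2*I)/8)**2 = (-2 + 2*I)**2/64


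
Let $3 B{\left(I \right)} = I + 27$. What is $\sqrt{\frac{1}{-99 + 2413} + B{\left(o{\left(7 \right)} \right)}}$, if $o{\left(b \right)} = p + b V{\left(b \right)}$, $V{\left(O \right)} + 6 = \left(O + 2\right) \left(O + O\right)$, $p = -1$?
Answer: $\frac{\sqrt{13911261234}}{6942} \approx 16.99$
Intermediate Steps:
$V{\left(O \right)} = -6 + 2 O \left(2 + O\right)$ ($V{\left(O \right)} = -6 + \left(O + 2\right) \left(O + O\right) = -6 + \left(2 + O\right) 2 O = -6 + 2 O \left(2 + O\right)$)
$o{\left(b \right)} = -1 + b \left(-6 + 2 b^{2} + 4 b\right)$
$B{\left(I \right)} = 9 + \frac{I}{3}$ ($B{\left(I \right)} = \frac{I + 27}{3} = \frac{27 + I}{3} = 9 + \frac{I}{3}$)
$\sqrt{\frac{1}{-99 + 2413} + B{\left(o{\left(7 \right)} \right)}} = \sqrt{\frac{1}{-99 + 2413} + \left(9 + \frac{-1 + 2 \cdot 7 \left(-3 + 7^{2} + 2 \cdot 7\right)}{3}\right)} = \sqrt{\frac{1}{2314} + \left(9 + \frac{-1 + 2 \cdot 7 \left(-3 + 49 + 14\right)}{3}\right)} = \sqrt{\frac{1}{2314} + \left(9 + \frac{-1 + 2 \cdot 7 \cdot 60}{3}\right)} = \sqrt{\frac{1}{2314} + \left(9 + \frac{-1 + 840}{3}\right)} = \sqrt{\frac{1}{2314} + \left(9 + \frac{1}{3} \cdot 839\right)} = \sqrt{\frac{1}{2314} + \left(9 + \frac{839}{3}\right)} = \sqrt{\frac{1}{2314} + \frac{866}{3}} = \sqrt{\frac{2003927}{6942}} = \frac{\sqrt{13911261234}}{6942}$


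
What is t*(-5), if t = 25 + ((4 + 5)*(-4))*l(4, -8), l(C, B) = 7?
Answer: 1135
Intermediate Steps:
t = -227 (t = 25 + ((4 + 5)*(-4))*7 = 25 + (9*(-4))*7 = 25 - 36*7 = 25 - 252 = -227)
t*(-5) = -227*(-5) = 1135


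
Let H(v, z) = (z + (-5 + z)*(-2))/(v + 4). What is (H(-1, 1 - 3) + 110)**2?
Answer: 12996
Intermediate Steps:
H(v, z) = (10 - z)/(4 + v) (H(v, z) = (z + (10 - 2*z))/(4 + v) = (10 - z)/(4 + v))
(H(-1, 1 - 3) + 110)**2 = ((10 - (1 - 3))/(4 - 1) + 110)**2 = ((10 - 1*(-2))/3 + 110)**2 = ((10 + 2)/3 + 110)**2 = ((1/3)*12 + 110)**2 = (4 + 110)**2 = 114**2 = 12996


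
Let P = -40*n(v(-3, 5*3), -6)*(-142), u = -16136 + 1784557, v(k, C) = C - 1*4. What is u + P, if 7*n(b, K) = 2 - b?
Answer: 12327827/7 ≈ 1.7611e+6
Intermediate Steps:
v(k, C) = -4 + C (v(k, C) = C - 4 = -4 + C)
n(b, K) = 2/7 - b/7 (n(b, K) = (2 - b)/7 = 2/7 - b/7)
u = 1768421
P = -51120/7 (P = -40*(2/7 - (-4 + 5*3)/7)*(-142) = -40*(2/7 - (-4 + 15)/7)*(-142) = -40*(2/7 - 1/7*11)*(-142) = -40*(2/7 - 11/7)*(-142) = -40*(-9/7)*(-142) = (360/7)*(-142) = -51120/7 ≈ -7302.9)
u + P = 1768421 - 51120/7 = 12327827/7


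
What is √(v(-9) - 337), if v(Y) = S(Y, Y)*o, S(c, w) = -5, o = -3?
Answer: I*√322 ≈ 17.944*I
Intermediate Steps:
v(Y) = 15 (v(Y) = -5*(-3) = 15)
√(v(-9) - 337) = √(15 - 337) = √(-322) = I*√322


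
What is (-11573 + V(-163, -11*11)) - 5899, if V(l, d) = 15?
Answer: -17457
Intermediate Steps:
(-11573 + V(-163, -11*11)) - 5899 = (-11573 + 15) - 5899 = -11558 - 5899 = -17457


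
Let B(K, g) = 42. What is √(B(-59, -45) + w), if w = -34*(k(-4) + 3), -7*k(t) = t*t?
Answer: 2*√217/7 ≈ 4.2088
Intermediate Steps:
k(t) = -t²/7 (k(t) = -t*t/7 = -t²/7)
w = -170/7 (w = -34*(-⅐*(-4)² + 3) = -34*(-⅐*16 + 3) = -34*(-16/7 + 3) = -34*5/7 = -170/7 ≈ -24.286)
√(B(-59, -45) + w) = √(42 - 170/7) = √(124/7) = 2*√217/7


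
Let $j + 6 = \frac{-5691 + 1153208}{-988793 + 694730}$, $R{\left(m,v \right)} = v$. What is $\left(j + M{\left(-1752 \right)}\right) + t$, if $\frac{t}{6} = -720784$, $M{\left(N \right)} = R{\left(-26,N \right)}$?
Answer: $- \frac{181750506089}{42009} \approx -4.3265 \cdot 10^{6}$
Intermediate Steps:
$M{\left(N \right)} = N$
$t = -4324704$ ($t = 6 \left(-720784\right) = -4324704$)
$j = - \frac{415985}{42009}$ ($j = -6 + \frac{-5691 + 1153208}{-988793 + 694730} = -6 + \frac{1147517}{-294063} = -6 + 1147517 \left(- \frac{1}{294063}\right) = -6 - \frac{163931}{42009} = - \frac{415985}{42009} \approx -9.9023$)
$\left(j + M{\left(-1752 \right)}\right) + t = \left(- \frac{415985}{42009} - 1752\right) - 4324704 = - \frac{74015753}{42009} - 4324704 = - \frac{181750506089}{42009}$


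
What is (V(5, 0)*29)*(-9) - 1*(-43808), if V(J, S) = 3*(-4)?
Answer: 46940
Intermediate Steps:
V(J, S) = -12
(V(5, 0)*29)*(-9) - 1*(-43808) = -12*29*(-9) - 1*(-43808) = -348*(-9) + 43808 = 3132 + 43808 = 46940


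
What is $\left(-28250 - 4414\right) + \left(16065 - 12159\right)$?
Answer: $-28758$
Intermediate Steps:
$\left(-28250 - 4414\right) + \left(16065 - 12159\right) = -32664 + 3906 = -28758$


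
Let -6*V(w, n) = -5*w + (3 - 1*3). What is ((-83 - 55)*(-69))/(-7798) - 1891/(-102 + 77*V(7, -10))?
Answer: -54155217/8121617 ≈ -6.6680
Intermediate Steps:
V(w, n) = 5*w/6 (V(w, n) = -(-5*w + (3 - 1*3))/6 = -(-5*w + (3 - 3))/6 = -(-5*w + 0)/6 = -(-5)*w/6 = 5*w/6)
((-83 - 55)*(-69))/(-7798) - 1891/(-102 + 77*V(7, -10)) = ((-83 - 55)*(-69))/(-7798) - 1891/(-102 + 77*((5/6)*7)) = -138*(-69)*(-1/7798) - 1891/(-102 + 77*(35/6)) = 9522*(-1/7798) - 1891/(-102 + 2695/6) = -4761/3899 - 1891/2083/6 = -4761/3899 - 1891*6/2083 = -4761/3899 - 11346/2083 = -54155217/8121617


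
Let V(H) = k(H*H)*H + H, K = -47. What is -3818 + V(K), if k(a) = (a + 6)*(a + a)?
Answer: -459939755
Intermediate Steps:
k(a) = 2*a*(6 + a) (k(a) = (6 + a)*(2*a) = 2*a*(6 + a))
V(H) = H + 2*H**3*(6 + H**2) (V(H) = (2*(H*H)*(6 + H*H))*H + H = (2*H**2*(6 + H**2))*H + H = 2*H**3*(6 + H**2) + H = H + 2*H**3*(6 + H**2))
-3818 + V(K) = -3818 + (-47 + 2*(-47)**5 + 12*(-47)**3) = -3818 + (-47 + 2*(-229345007) + 12*(-103823)) = -3818 + (-47 - 458690014 - 1245876) = -3818 - 459935937 = -459939755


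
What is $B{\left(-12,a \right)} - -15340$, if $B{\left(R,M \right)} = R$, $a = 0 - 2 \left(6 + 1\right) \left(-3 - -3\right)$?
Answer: $15328$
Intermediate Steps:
$a = 0$ ($a = 0 - 2 \cdot 7 \left(-3 + 3\right) = 0 - 2 \cdot 7 \cdot 0 = 0 - 0 = 0 + 0 = 0$)
$B{\left(-12,a \right)} - -15340 = -12 - -15340 = -12 + 15340 = 15328$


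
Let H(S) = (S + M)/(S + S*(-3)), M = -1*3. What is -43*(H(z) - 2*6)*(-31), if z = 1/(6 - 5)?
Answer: -14663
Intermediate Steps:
z = 1 (z = 1/1 = 1)
M = -3
H(S) = -(-3 + S)/(2*S) (H(S) = (S - 3)/(S + S*(-3)) = (-3 + S)/(S - 3*S) = (-3 + S)/((-2*S)) = (-3 + S)*(-1/(2*S)) = -(-3 + S)/(2*S))
-43*(H(z) - 2*6)*(-31) = -43*((1/2)*(3 - 1*1)/1 - 2*6)*(-31) = -43*((1/2)*1*(3 - 1) - 12)*(-31) = -43*((1/2)*1*2 - 12)*(-31) = -43*(1 - 12)*(-31) = -43*(-11)*(-31) = 473*(-31) = -14663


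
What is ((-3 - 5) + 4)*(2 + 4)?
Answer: -24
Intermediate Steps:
((-3 - 5) + 4)*(2 + 4) = (-8 + 4)*6 = -4*6 = -24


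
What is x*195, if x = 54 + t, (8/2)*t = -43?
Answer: 33735/4 ≈ 8433.8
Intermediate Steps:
t = -43/4 (t = (1/4)*(-43) = -43/4 ≈ -10.750)
x = 173/4 (x = 54 - 43/4 = 173/4 ≈ 43.250)
x*195 = (173/4)*195 = 33735/4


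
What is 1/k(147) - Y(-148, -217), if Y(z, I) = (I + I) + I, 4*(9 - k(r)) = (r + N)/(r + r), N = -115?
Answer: 858816/1319 ≈ 651.11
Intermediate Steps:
k(r) = 9 - (-115 + r)/(8*r) (k(r) = 9 - (r - 115)/(4*(r + r)) = 9 - (-115 + r)/(4*(2*r)) = 9 - (-115 + r)*1/(2*r)/4 = 9 - (-115 + r)/(8*r))
Y(z, I) = 3*I (Y(z, I) = 2*I + I = 3*I)
1/k(147) - Y(-148, -217) = 1/((⅛)*(115 + 71*147)/147) - 3*(-217) = 1/((⅛)*(1/147)*(115 + 10437)) - 1*(-651) = 1/((⅛)*(1/147)*10552) + 651 = 1/(1319/147) + 651 = 147/1319 + 651 = 858816/1319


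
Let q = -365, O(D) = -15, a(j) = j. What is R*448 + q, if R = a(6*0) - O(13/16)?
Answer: 6355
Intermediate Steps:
R = 15 (R = 6*0 - 1*(-15) = 0 + 15 = 15)
R*448 + q = 15*448 - 365 = 6720 - 365 = 6355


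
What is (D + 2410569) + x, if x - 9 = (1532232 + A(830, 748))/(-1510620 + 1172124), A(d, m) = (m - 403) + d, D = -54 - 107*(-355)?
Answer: 828808969057/338496 ≈ 2.4485e+6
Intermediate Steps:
D = 37931 (D = -54 + 37985 = 37931)
A(d, m) = -403 + d + m (A(d, m) = (-403 + m) + d = -403 + d + m)
x = 1513057/338496 (x = 9 + (1532232 + (-403 + 830 + 748))/(-1510620 + 1172124) = 9 + (1532232 + 1175)/(-338496) = 9 + 1533407*(-1/338496) = 9 - 1533407/338496 = 1513057/338496 ≈ 4.4699)
(D + 2410569) + x = (37931 + 2410569) + 1513057/338496 = 2448500 + 1513057/338496 = 828808969057/338496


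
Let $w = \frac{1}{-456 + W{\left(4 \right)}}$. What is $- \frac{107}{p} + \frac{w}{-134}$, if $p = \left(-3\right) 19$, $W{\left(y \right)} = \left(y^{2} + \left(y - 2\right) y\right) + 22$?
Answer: $\frac{5878637}{3131580} \approx 1.8772$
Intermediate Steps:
$W{\left(y \right)} = 22 + y^{2} + y \left(-2 + y\right)$ ($W{\left(y \right)} = \left(y^{2} + \left(y - 2\right) y\right) + 22 = \left(y^{2} + \left(-2 + y\right) y\right) + 22 = \left(y^{2} + y \left(-2 + y\right)\right) + 22 = 22 + y^{2} + y \left(-2 + y\right)$)
$p = -57$
$w = - \frac{1}{410}$ ($w = \frac{1}{-456 + \left(22 - 8 + 2 \cdot 4^{2}\right)} = \frac{1}{-456 + \left(22 - 8 + 2 \cdot 16\right)} = \frac{1}{-456 + \left(22 - 8 + 32\right)} = \frac{1}{-456 + 46} = \frac{1}{-410} = - \frac{1}{410} \approx -0.002439$)
$- \frac{107}{p} + \frac{w}{-134} = - \frac{107}{-57} - \frac{1}{410 \left(-134\right)} = \left(-107\right) \left(- \frac{1}{57}\right) - - \frac{1}{54940} = \frac{107}{57} + \frac{1}{54940} = \frac{5878637}{3131580}$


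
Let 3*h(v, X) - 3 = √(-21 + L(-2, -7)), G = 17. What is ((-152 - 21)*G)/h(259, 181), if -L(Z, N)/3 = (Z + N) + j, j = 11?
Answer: 2941*I/(√3 - I) ≈ -735.25 + 1273.5*I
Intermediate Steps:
L(Z, N) = -33 - 3*N - 3*Z (L(Z, N) = -3*((Z + N) + 11) = -3*((N + Z) + 11) = -3*(11 + N + Z) = -33 - 3*N - 3*Z)
h(v, X) = 1 + I*√3 (h(v, X) = 1 + √(-21 + (-33 - 3*(-7) - 3*(-2)))/3 = 1 + √(-21 + (-33 + 21 + 6))/3 = 1 + √(-21 - 6)/3 = 1 + √(-27)/3 = 1 + (3*I*√3)/3 = 1 + I*√3)
((-152 - 21)*G)/h(259, 181) = ((-152 - 21)*17)/(1 + I*√3) = (-173*17)/(1 + I*√3) = -2941/(1 + I*√3)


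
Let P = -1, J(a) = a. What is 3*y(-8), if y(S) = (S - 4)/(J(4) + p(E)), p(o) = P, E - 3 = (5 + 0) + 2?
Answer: -12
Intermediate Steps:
E = 10 (E = 3 + ((5 + 0) + 2) = 3 + (5 + 2) = 3 + 7 = 10)
p(o) = -1
y(S) = -4/3 + S/3 (y(S) = (S - 4)/(4 - 1) = (-4 + S)/3 = (-4 + S)*(⅓) = -4/3 + S/3)
3*y(-8) = 3*(-4/3 + (⅓)*(-8)) = 3*(-4/3 - 8/3) = 3*(-4) = -12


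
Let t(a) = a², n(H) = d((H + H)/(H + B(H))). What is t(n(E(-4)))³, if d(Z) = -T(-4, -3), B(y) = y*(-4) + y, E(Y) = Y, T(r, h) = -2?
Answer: 64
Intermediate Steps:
B(y) = -3*y (B(y) = -4*y + y = -3*y)
d(Z) = 2 (d(Z) = -1*(-2) = 2)
n(H) = 2
t(n(E(-4)))³ = (2²)³ = 4³ = 64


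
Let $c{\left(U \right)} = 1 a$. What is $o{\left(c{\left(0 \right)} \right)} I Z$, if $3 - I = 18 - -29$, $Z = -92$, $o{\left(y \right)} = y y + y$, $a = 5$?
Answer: $121440$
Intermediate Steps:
$c{\left(U \right)} = 5$ ($c{\left(U \right)} = 1 \cdot 5 = 5$)
$o{\left(y \right)} = y + y^{2}$ ($o{\left(y \right)} = y^{2} + y = y + y^{2}$)
$I = -44$ ($I = 3 - \left(18 - -29\right) = 3 - \left(18 + 29\right) = 3 - 47 = -44$)
$o{\left(c{\left(0 \right)} \right)} I Z = 5 \left(1 + 5\right) \left(-44\right) \left(-92\right) = 5 \cdot 6 \left(-44\right) \left(-92\right) = 30 \left(-44\right) \left(-92\right) = \left(-1320\right) \left(-92\right) = 121440$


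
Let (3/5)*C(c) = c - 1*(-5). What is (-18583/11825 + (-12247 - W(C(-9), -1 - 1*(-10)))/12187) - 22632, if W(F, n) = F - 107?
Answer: -1397955567209/61761975 ≈ -22635.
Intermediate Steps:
C(c) = 25/3 + 5*c/3 (C(c) = 5*(c - 1*(-5))/3 = 5*(c + 5)/3 = 5*(5 + c)/3 = 25/3 + 5*c/3)
W(F, n) = -107 + F
(-18583/11825 + (-12247 - W(C(-9), -1 - 1*(-10)))/12187) - 22632 = (-18583/11825 + (-12247 - (-107 + (25/3 + (5/3)*(-9))))/12187) - 22632 = (-18583*1/11825 + (-12247 - (-107 + (25/3 - 15)))*(1/12187)) - 22632 = (-18583/11825 + (-12247 - (-107 - 20/3))*(1/12187)) - 22632 = (-18583/11825 + (-12247 - 1*(-341/3))*(1/12187)) - 22632 = (-18583/11825 + (-12247 + 341/3)*(1/12187)) - 22632 = (-18583/11825 - 36400/3*1/12187) - 22632 = (-18583/11825 - 5200/5223) - 22632 = -158549009/61761975 - 22632 = -1397955567209/61761975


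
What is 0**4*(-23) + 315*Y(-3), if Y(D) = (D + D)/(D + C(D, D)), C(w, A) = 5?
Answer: -945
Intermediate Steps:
Y(D) = 2*D/(5 + D) (Y(D) = (D + D)/(D + 5) = (2*D)/(5 + D) = 2*D/(5 + D))
0**4*(-23) + 315*Y(-3) = 0**4*(-23) + 315*(2*(-3)/(5 - 3)) = 0*(-23) + 315*(2*(-3)/2) = 0 + 315*(2*(-3)*(1/2)) = 0 + 315*(-3) = 0 - 945 = -945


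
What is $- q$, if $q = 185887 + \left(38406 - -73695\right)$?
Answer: $-297988$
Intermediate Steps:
$q = 297988$ ($q = 185887 + \left(38406 + 73695\right) = 185887 + 112101 = 297988$)
$- q = \left(-1\right) 297988 = -297988$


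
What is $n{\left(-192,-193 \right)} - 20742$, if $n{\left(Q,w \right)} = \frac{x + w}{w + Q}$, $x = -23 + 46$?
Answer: $- \frac{1597100}{77} \approx -20742.0$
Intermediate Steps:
$x = 23$
$n{\left(Q,w \right)} = \frac{23 + w}{Q + w}$ ($n{\left(Q,w \right)} = \frac{23 + w}{w + Q} = \frac{23 + w}{Q + w}$)
$n{\left(-192,-193 \right)} - 20742 = \frac{23 - 193}{-192 - 193} - 20742 = \frac{1}{-385} \left(-170\right) - 20742 = \left(- \frac{1}{385}\right) \left(-170\right) - 20742 = \frac{34}{77} - 20742 = - \frac{1597100}{77}$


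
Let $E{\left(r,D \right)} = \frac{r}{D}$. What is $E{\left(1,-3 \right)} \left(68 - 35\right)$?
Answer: $-11$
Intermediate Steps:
$E{\left(1,-3 \right)} \left(68 - 35\right) = 1 \frac{1}{-3} \left(68 - 35\right) = 1 \left(- \frac{1}{3}\right) 33 = \left(- \frac{1}{3}\right) 33 = -11$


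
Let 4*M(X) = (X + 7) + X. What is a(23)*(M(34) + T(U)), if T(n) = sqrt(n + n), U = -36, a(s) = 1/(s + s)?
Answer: 75/184 + 3*I*sqrt(2)/23 ≈ 0.40761 + 0.18446*I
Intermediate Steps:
a(s) = 1/(2*s)
T(n) = sqrt(2)*sqrt(n) (T(n) = sqrt(2*n) = sqrt(2)*sqrt(n))
M(X) = 7/4 + X/2 (M(X) = ((X + 7) + X)/4 = ((7 + X) + X)/4 = (7 + 2*X)/4 = 7/4 + X/2)
a(23)*(M(34) + T(U)) = ((1/2)/23)*((7/4 + (1/2)*34) + sqrt(2)*sqrt(-36)) = ((1/2)*(1/23))*((7/4 + 17) + sqrt(2)*(6*I)) = (75/4 + 6*I*sqrt(2))/46 = 75/184 + 3*I*sqrt(2)/23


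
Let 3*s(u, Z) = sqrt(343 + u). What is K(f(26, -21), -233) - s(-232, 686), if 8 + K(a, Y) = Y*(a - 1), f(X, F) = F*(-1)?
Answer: -4668 - sqrt(111)/3 ≈ -4671.5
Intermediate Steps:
f(X, F) = -F
s(u, Z) = sqrt(343 + u)/3
K(a, Y) = -8 + Y*(-1 + a) (K(a, Y) = -8 + Y*(a - 1) = -8 + Y*(-1 + a))
K(f(26, -21), -233) - s(-232, 686) = (-8 - 1*(-233) - (-233)*(-21)) - sqrt(343 - 232)/3 = (-8 + 233 - 233*21) - sqrt(111)/3 = (-8 + 233 - 4893) - sqrt(111)/3 = -4668 - sqrt(111)/3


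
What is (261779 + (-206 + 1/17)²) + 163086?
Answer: 135042986/289 ≈ 4.6728e+5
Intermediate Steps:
(261779 + (-206 + 1/17)²) + 163086 = (261779 + (-3501/17)²) + 163086 = (261779 + 12257001/289) + 163086 = 87911132/289 + 163086 = 135042986/289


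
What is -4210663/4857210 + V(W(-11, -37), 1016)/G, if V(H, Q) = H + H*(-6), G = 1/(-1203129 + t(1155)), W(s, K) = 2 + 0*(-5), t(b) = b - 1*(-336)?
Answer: 58366076889137/4857210 ≈ 1.2016e+7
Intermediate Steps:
t(b) = 336 + b (t(b) = b + 336 = 336 + b)
W(s, K) = 2 (W(s, K) = 2 + 0 = 2)
G = -1/1201638 (G = 1/(-1203129 + (336 + 1155)) = 1/(-1203129 + 1491) = 1/(-1201638) = -1/1201638 ≈ -8.3220e-7)
V(H, Q) = -5*H (V(H, Q) = H - 6*H = -5*H)
-4210663/4857210 + V(W(-11, -37), 1016)/G = -4210663/4857210 + (-5*2)/(-1/1201638) = -4210663*1/4857210 - 10*(-1201638) = -4210663/4857210 + 12016380 = 58366076889137/4857210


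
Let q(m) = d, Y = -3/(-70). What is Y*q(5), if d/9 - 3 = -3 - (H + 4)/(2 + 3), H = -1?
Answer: -81/350 ≈ -0.23143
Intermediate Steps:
Y = 3/70 (Y = -3*(-1/70) = 3/70 ≈ 0.042857)
d = -27/5 (d = 27 + 9*(-3 - (-1 + 4)/(2 + 3)) = 27 + 9*(-3 - 3/5) = 27 + 9*(-3 - 1*⅗) = 27 + 9*(-3 - ⅗) = 27 + 9*(-18/5) = 27 - 162/5 = -27/5 ≈ -5.4000)
q(m) = -27/5
Y*q(5) = (3/70)*(-27/5) = -81/350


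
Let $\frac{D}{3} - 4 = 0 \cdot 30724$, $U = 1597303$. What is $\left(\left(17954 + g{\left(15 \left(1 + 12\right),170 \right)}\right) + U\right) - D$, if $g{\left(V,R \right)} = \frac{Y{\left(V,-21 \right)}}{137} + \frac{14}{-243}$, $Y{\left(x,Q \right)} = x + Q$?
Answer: $\frac{53773161659}{33291} \approx 1.6152 \cdot 10^{6}$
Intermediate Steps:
$Y{\left(x,Q \right)} = Q + x$
$g{\left(V,R \right)} = - \frac{7021}{33291} + \frac{V}{137}$ ($g{\left(V,R \right)} = \frac{-21 + V}{137} + \frac{14}{-243} = \left(-21 + V\right) \frac{1}{137} + 14 \left(- \frac{1}{243}\right) = \left(- \frac{21}{137} + \frac{V}{137}\right) - \frac{14}{243} = - \frac{7021}{33291} + \frac{V}{137}$)
$D = 12$ ($D = 12 + 3 \cdot 0 \cdot 30724 = 12 + 3 \cdot 0 = 12 + 0 = 12$)
$\left(\left(17954 + g{\left(15 \left(1 + 12\right),170 \right)}\right) + U\right) - D = \left(\left(17954 - \left(\frac{7021}{33291} - \frac{15 \left(1 + 12\right)}{137}\right)\right) + 1597303\right) - 12 = \left(\left(17954 - \left(\frac{7021}{33291} - \frac{15 \cdot 13}{137}\right)\right) + 1597303\right) - 12 = \left(\left(17954 + \left(- \frac{7021}{33291} + \frac{1}{137} \cdot 195\right)\right) + 1597303\right) - 12 = \left(\left(17954 + \left(- \frac{7021}{33291} + \frac{195}{137}\right)\right) + 1597303\right) - 12 = \left(\left(17954 + \frac{40364}{33291}\right) + 1597303\right) - 12 = \left(\frac{597746978}{33291} + 1597303\right) - 12 = \frac{53773561151}{33291} - 12 = \frac{53773161659}{33291}$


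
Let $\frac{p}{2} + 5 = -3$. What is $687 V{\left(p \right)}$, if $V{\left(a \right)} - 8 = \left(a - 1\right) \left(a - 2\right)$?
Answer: $215718$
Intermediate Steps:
$p = -16$ ($p = -10 + 2 \left(-3\right) = -10 - 6 = -16$)
$V{\left(a \right)} = 8 + \left(-1 + a\right) \left(-2 + a\right)$ ($V{\left(a \right)} = 8 + \left(a - 1\right) \left(a - 2\right) = 8 + \left(-1 + a\right) \left(-2 + a\right)$)
$687 V{\left(p \right)} = 687 \left(10 + \left(-16\right)^{2} - -48\right) = 687 \left(10 + 256 + 48\right) = 687 \cdot 314 = 215718$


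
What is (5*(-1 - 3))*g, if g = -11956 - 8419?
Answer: 407500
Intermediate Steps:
g = -20375
(5*(-1 - 3))*g = (5*(-1 - 3))*(-20375) = (5*(-4))*(-20375) = -20*(-20375) = 407500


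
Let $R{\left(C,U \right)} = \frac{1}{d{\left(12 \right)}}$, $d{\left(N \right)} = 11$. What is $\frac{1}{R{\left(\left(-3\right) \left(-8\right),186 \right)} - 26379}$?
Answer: $- \frac{11}{290168} \approx -3.7909 \cdot 10^{-5}$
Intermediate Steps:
$R{\left(C,U \right)} = \frac{1}{11}$
$\frac{1}{R{\left(\left(-3\right) \left(-8\right),186 \right)} - 26379} = \frac{1}{\frac{1}{11} - 26379} = \frac{1}{- \frac{290168}{11}} = - \frac{11}{290168}$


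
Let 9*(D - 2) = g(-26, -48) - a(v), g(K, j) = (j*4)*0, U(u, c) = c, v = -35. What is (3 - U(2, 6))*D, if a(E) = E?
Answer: -53/3 ≈ -17.667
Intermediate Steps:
g(K, j) = 0 (g(K, j) = (4*j)*0 = 0)
D = 53/9 (D = 2 + (0 - 1*(-35))/9 = 2 + (0 + 35)/9 = 2 + (⅑)*35 = 2 + 35/9 = 53/9 ≈ 5.8889)
(3 - U(2, 6))*D = (3 - 1*6)*(53/9) = (3 - 6)*(53/9) = -3*53/9 = -53/3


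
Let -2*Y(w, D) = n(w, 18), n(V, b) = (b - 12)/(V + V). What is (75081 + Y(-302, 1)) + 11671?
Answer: 52398211/604 ≈ 86752.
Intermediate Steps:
n(V, b) = (-12 + b)/(2*V) (n(V, b) = (-12 + b)/((2*V)) = (-12 + b)*(1/(2*V)) = (-12 + b)/(2*V))
Y(w, D) = -3/(2*w) (Y(w, D) = -(-12 + 18)/(4*w) = -6/(4*w) = -3/(2*w))
(75081 + Y(-302, 1)) + 11671 = (75081 - 3/2/(-302)) + 11671 = (75081 - 3/2*(-1/302)) + 11671 = (75081 + 3/604) + 11671 = 45348927/604 + 11671 = 52398211/604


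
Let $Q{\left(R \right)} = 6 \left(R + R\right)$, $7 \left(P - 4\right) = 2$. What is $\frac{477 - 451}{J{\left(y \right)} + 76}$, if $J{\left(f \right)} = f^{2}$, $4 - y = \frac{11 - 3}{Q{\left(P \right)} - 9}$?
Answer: $\frac{1146717}{3992654} \approx 0.28721$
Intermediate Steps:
$P = \frac{30}{7}$ ($P = 4 + \frac{1}{7} \cdot 2 = 4 + \frac{2}{7} = \frac{30}{7} \approx 4.2857$)
$Q{\left(R \right)} = 12 R$ ($Q{\left(R \right)} = 6 \cdot 2 R = 12 R$)
$y = \frac{1132}{297}$ ($y = 4 - \frac{11 - 3}{12 \cdot \frac{30}{7} - 9} = 4 - \frac{8}{\frac{360}{7} - 9} = 4 - \frac{8}{\frac{297}{7}} = 4 - 8 \cdot \frac{7}{297} = 4 - \frac{56}{297} = \frac{1132}{297} \approx 3.8114$)
$\frac{477 - 451}{J{\left(y \right)} + 76} = \frac{477 - 451}{\left(\frac{1132}{297}\right)^{2} + 76} = \frac{26}{\frac{1281424}{88209} + 76} = \frac{26}{\frac{7985308}{88209}} = 26 \cdot \frac{88209}{7985308} = \frac{1146717}{3992654}$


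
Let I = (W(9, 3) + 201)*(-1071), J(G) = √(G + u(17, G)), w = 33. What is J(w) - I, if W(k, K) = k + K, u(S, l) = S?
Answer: 228123 + 5*√2 ≈ 2.2813e+5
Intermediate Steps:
W(k, K) = K + k
J(G) = √(17 + G) (J(G) = √(G + 17) = √(17 + G))
I = -228123 (I = ((3 + 9) + 201)*(-1071) = (12 + 201)*(-1071) = 213*(-1071) = -228123)
J(w) - I = √(17 + 33) - 1*(-228123) = √50 + 228123 = 5*√2 + 228123 = 228123 + 5*√2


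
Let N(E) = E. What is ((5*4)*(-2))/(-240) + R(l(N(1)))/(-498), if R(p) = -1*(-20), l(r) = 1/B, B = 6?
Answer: 21/166 ≈ 0.12651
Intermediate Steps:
l(r) = ⅙ (l(r) = 1/6 = ⅙)
R(p) = 20
((5*4)*(-2))/(-240) + R(l(N(1)))/(-498) = ((5*4)*(-2))/(-240) + 20/(-498) = (20*(-2))*(-1/240) + 20*(-1/498) = -40*(-1/240) - 10/249 = ⅙ - 10/249 = 21/166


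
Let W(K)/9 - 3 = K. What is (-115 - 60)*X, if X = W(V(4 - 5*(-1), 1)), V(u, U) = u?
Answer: -18900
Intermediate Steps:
W(K) = 27 + 9*K
X = 108 (X = 27 + 9*(4 - 5*(-1)) = 27 + 9*(4 + 5) = 27 + 9*9 = 27 + 81 = 108)
(-115 - 60)*X = (-115 - 60)*108 = -175*108 = -18900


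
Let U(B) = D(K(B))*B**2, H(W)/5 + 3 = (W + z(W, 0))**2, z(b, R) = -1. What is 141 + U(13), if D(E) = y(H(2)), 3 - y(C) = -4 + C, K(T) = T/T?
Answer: 3014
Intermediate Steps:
H(W) = -15 + 5*(-1 + W)**2 (H(W) = -15 + 5*(W - 1)**2 = -15 + 5*(-1 + W)**2)
K(T) = 1
y(C) = 7 - C (y(C) = 3 - (-4 + C) = 3 + (4 - C) = 7 - C)
D(E) = 17 (D(E) = 7 - (-15 + 5*(-1 + 2)**2) = 7 - (-15 + 5*1**2) = 7 - (-15 + 5*1) = 7 - (-15 + 5) = 7 - 1*(-10) = 7 + 10 = 17)
U(B) = 17*B**2
141 + U(13) = 141 + 17*13**2 = 141 + 17*169 = 141 + 2873 = 3014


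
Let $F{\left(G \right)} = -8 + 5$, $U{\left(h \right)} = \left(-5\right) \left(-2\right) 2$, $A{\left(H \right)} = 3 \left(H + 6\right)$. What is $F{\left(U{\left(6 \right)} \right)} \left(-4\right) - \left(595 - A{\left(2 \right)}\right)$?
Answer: $-559$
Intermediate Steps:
$A{\left(H \right)} = 18 + 3 H$ ($A{\left(H \right)} = 3 \left(6 + H\right) = 18 + 3 H$)
$U{\left(h \right)} = 20$ ($U{\left(h \right)} = 10 \cdot 2 = 20$)
$F{\left(G \right)} = -3$
$F{\left(U{\left(6 \right)} \right)} \left(-4\right) - \left(595 - A{\left(2 \right)}\right) = \left(-3\right) \left(-4\right) - \left(595 - \left(18 + 3 \cdot 2\right)\right) = 12 - \left(595 - \left(18 + 6\right)\right) = 12 - \left(595 - 24\right) = 12 - 571 = -559$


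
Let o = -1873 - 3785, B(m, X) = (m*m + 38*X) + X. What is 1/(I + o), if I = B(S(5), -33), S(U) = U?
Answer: -1/6920 ≈ -0.00014451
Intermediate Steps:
B(m, X) = m² + 39*X (B(m, X) = (m² + 38*X) + X = m² + 39*X)
I = -1262 (I = 5² + 39*(-33) = 25 - 1287 = -1262)
o = -5658
1/(I + o) = 1/(-1262 - 5658) = 1/(-6920) = -1/6920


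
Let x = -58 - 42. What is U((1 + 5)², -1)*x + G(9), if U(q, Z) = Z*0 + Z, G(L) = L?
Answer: 109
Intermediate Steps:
x = -100
U(q, Z) = Z (U(q, Z) = 0 + Z = Z)
U((1 + 5)², -1)*x + G(9) = -1*(-100) + 9 = 100 + 9 = 109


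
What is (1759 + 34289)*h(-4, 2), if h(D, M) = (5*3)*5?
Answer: 2703600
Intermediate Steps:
h(D, M) = 75 (h(D, M) = 15*5 = 75)
(1759 + 34289)*h(-4, 2) = (1759 + 34289)*75 = 36048*75 = 2703600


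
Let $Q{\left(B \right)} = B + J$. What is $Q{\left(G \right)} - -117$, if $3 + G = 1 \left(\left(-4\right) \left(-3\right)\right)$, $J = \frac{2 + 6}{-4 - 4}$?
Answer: $125$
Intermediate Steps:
$J = -1$ ($J = \frac{8}{-8} = 8 \left(- \frac{1}{8}\right) = -1$)
$G = 9$ ($G = -3 + 1 \left(\left(-4\right) \left(-3\right)\right) = -3 + 1 \cdot 12 = -3 + 12 = 9$)
$Q{\left(B \right)} = -1 + B$ ($Q{\left(B \right)} = B - 1 = -1 + B$)
$Q{\left(G \right)} - -117 = \left(-1 + 9\right) - -117 = 8 + 117 = 125$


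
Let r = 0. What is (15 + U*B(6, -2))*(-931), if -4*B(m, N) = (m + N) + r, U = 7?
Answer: -7448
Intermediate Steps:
B(m, N) = -N/4 - m/4 (B(m, N) = -((m + N) + 0)/4 = -((N + m) + 0)/4 = -(N + m)/4 = -N/4 - m/4)
(15 + U*B(6, -2))*(-931) = (15 + 7*(-1/4*(-2) - 1/4*6))*(-931) = (15 + 7*(1/2 - 3/2))*(-931) = (15 + 7*(-1))*(-931) = (15 - 7)*(-931) = 8*(-931) = -7448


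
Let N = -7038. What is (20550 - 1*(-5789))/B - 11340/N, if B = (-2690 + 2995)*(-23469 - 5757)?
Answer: 5605477351/3485346630 ≈ 1.6083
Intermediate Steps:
B = -8913930 (B = 305*(-29226) = -8913930)
(20550 - 1*(-5789))/B - 11340/N = (20550 - 1*(-5789))/(-8913930) - 11340/(-7038) = (20550 + 5789)*(-1/8913930) - 11340*(-1/7038) = 26339*(-1/8913930) + 630/391 = -26339/8913930 + 630/391 = 5605477351/3485346630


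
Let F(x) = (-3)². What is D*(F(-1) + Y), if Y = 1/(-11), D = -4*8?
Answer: -3136/11 ≈ -285.09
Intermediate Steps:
D = -32
F(x) = 9
Y = -1/11 ≈ -0.090909
D*(F(-1) + Y) = -32*(9 - 1/11) = -32*98/11 = -3136/11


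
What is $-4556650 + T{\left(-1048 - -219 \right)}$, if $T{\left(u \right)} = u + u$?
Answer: $-4558308$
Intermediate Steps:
$T{\left(u \right)} = 2 u$
$-4556650 + T{\left(-1048 - -219 \right)} = -4556650 + 2 \left(-1048 - -219\right) = -4556650 + 2 \left(-1048 + 219\right) = -4556650 + 2 \left(-829\right) = -4556650 - 1658 = -4558308$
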